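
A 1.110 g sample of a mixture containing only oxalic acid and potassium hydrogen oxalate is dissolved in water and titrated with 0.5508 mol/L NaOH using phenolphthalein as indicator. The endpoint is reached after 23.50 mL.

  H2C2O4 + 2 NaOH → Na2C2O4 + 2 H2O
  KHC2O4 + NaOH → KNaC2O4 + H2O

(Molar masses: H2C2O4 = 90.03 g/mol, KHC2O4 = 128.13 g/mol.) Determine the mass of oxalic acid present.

n(NaOH) = 0.02350 × 0.5508 = 0.01294 mol
Let x = n(H2C2O4), y = n(KHC2O4).
Titrant: 2x + 1y = 0.01294;  mass: 90.03x + 128.13y = 1.110
Solving, x = 3.300 × 10^-3 mol, y = 6.345 × 10^-3 mol
mass of H2C2O4 = 3.300 × 10^-3 × 90.03 = 0.2971 g

0.2971 g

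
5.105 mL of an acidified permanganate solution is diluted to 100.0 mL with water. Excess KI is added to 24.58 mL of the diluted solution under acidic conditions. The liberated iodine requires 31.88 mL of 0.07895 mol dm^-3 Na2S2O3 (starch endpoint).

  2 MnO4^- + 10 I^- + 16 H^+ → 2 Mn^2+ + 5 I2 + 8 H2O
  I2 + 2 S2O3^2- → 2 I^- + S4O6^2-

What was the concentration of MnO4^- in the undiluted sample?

n(S2O3^2-) = 0.03188 × 0.07895 = 2.517 × 10^-3 mol
n(I2) = n(S2O3^2-)/2 = 1.258 × 10^-3 mol
From the 2:5 ratio, n(MnO4^-) in the aliquot = 2/5 × 1.258 × 10^-3 = 5.034 × 10^-4 mol
[MnO4^-]_dilute = 5.034 × 10^-4 / 0.02458 = 0.02048 mol/L
[MnO4^-]_original = 0.02048 × 100.0/5.105 = 0.4012 mol/L

0.4012 mol/L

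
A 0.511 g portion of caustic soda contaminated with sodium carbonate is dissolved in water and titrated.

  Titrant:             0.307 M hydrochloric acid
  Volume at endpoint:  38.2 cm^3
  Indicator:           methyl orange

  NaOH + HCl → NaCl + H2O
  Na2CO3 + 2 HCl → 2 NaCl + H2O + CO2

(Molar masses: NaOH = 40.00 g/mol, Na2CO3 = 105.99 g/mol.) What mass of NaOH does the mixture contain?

n(HCl) = 0.0382 × 0.307 = 0.0117 mol
Let x = n(NaOH), y = n(Na2CO3).
Titrant: 1x + 2y = 0.0117;  mass: 40.00x + 105.99y = 0.511
Solving, x = 8.50 × 10^-3 mol, y = 1.61 × 10^-3 mol
mass of NaOH = 8.50 × 10^-3 × 40.00 = 0.340 g

0.340 g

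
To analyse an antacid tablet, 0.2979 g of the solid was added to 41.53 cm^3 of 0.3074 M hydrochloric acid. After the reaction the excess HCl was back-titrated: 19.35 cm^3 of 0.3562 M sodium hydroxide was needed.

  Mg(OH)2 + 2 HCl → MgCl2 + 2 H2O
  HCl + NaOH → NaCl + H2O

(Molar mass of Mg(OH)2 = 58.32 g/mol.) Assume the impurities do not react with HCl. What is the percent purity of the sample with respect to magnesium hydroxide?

57.50 %

n(HCl) added = 0.04153 × 0.3074 = 0.01277 mol
n(NaOH) used in back-titration = 0.01935 × 0.3562 = 6.892 × 10^-3 mol
n(HCl) left over = 6.892 × 10^-3 mol (1:1 ratio)
n(HCl) consumed by analyte = 0.01277 − 6.892 × 10^-3 = 5.874 × 10^-3 mol
From the 1:2 ratio, n(Mg(OH)2) = 1/2 × 5.874 × 10^-3 = 2.937 × 10^-3 mol
mass of Mg(OH)2 = 2.937 × 10^-3 × 58.32 = 0.1713 g
% Mg(OH)2 = 0.1713 / 0.2979 × 100 = 57.50 %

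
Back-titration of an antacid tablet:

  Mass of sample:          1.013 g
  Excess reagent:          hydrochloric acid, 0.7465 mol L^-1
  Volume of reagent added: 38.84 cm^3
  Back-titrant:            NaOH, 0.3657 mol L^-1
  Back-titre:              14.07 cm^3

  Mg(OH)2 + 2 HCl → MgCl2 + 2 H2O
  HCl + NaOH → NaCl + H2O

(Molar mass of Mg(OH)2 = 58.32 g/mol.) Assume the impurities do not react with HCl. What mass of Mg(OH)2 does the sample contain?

n(HCl) added = 0.03884 × 0.7465 = 0.02899 mol
n(NaOH) used in back-titration = 0.01407 × 0.3657 = 5.145 × 10^-3 mol
n(HCl) left over = 5.145 × 10^-3 mol (1:1 ratio)
n(HCl) consumed by analyte = 0.02899 − 5.145 × 10^-3 = 0.02385 mol
From the 1:2 ratio, n(Mg(OH)2) = 1/2 × 0.02385 = 0.01192 mol
mass of Mg(OH)2 = 0.01192 × 58.32 = 0.6954 g

0.6954 g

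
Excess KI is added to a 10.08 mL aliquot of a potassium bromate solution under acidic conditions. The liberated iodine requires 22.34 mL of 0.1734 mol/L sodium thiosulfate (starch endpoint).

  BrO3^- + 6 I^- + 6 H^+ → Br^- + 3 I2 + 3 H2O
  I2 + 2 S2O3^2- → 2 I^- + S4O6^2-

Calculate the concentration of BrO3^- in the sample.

n(S2O3^2-) = 0.02234 × 0.1734 = 3.874 × 10^-3 mol
n(I2) = n(S2O3^2-)/2 = 1.937 × 10^-3 mol
From the 1:3 ratio, n(BrO3^-) in the aliquot = 1/3 × 1.937 × 10^-3 = 6.456 × 10^-4 mol
[BrO3^-] = 6.456 × 10^-4 / 0.01008 = 0.06405 mol/L

0.06405 mol/L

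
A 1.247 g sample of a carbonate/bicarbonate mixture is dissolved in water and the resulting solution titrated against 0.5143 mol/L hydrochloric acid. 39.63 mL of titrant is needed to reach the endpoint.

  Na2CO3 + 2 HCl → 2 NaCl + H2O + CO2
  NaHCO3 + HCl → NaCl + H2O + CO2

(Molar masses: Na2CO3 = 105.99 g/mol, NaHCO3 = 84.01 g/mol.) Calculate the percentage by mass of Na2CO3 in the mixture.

n(HCl) = 0.03963 × 0.5143 = 0.02038 mol
Let x = n(Na2CO3), y = n(NaHCO3).
Titrant: 2x + 1y = 0.02038;  mass: 105.99x + 84.01y = 1.247
Solving, x = 7.501 × 10^-3 mol, y = 5.380 × 10^-3 mol
mass of Na2CO3 = 7.501 × 10^-3 × 105.99 = 0.7950 g
% Na2CO3 = 0.7950 / 1.247 × 100 = 63.75 %

63.75 %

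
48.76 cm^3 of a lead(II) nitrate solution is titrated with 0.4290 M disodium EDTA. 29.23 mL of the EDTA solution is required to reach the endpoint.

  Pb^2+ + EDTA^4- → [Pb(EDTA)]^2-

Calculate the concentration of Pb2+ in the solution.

0.2572 M

n(EDTA) = 0.02923 L × 0.4290 mol/L = 0.01254 mol
n(Pb2+) = 0.01254 mol (1:1 mole ratio)
[Pb2+] = 0.01254 mol / 0.04876 L = 0.2572 mol/L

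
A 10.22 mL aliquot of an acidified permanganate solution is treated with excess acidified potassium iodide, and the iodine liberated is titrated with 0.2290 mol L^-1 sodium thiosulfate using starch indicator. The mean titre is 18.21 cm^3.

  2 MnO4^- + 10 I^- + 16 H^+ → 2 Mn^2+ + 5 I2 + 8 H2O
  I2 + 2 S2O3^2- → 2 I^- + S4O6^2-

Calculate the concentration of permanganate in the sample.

0.08161 mol/L

n(S2O3^2-) = 0.01821 × 0.2290 = 4.170 × 10^-3 mol
n(I2) = n(S2O3^2-)/2 = 2.085 × 10^-3 mol
From the 2:5 ratio, n(MnO4^-) in the aliquot = 2/5 × 2.085 × 10^-3 = 8.340 × 10^-4 mol
[MnO4^-] = 8.340 × 10^-4 / 0.01022 = 0.08161 mol/L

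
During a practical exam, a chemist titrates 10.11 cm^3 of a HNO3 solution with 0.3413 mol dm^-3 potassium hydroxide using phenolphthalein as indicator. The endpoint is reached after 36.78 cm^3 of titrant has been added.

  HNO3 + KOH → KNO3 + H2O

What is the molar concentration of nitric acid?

n(KOH) = 0.03678 L × 0.3413 mol/L = 0.01255 mol
n(HNO3) = 0.01255 mol (1:1 mole ratio)
[HNO3] = 0.01255 mol / 0.01011 L = 1.242 mol/L

1.242 mol/L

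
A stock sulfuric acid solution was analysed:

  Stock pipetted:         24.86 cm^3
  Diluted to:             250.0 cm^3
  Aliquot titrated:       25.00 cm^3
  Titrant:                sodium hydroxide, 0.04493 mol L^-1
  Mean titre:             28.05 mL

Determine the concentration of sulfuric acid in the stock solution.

H2SO4 + 2 NaOH → Na2SO4 + 2 H2O
n(NaOH) = 0.02805 × 0.04493 = 1.260 × 10^-3 mol
From the 1:2 ratio, n(H2SO4) in the aliquot = 1/2 × 1.260 × 10^-3 = 6.301 × 10^-4 mol
[H2SO4]_dilute = 6.301 × 10^-4 / 0.02500 = 0.02521 mol/L
Dilution factor = 250.0 / 24.86 = 10.06
[H2SO4]_stock = 0.02521 × 10.06 = 0.2535 mol/L

0.2535 mol/L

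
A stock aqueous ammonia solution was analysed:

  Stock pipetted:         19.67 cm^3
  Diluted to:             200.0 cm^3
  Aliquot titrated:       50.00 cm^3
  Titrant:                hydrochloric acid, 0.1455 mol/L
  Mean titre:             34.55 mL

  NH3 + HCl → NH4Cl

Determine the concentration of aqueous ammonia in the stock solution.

1.022 mol/L

n(HCl) = 0.03455 × 0.1455 = 5.027 × 10^-3 mol
n(NH3) in the aliquot = 5.027 × 10^-3 mol (1:1 ratio)
[NH3]_dilute = 5.027 × 10^-3 / 0.05000 = 0.1005 mol/L
Dilution factor = 200.0 / 19.67 = 10.17
[NH3]_stock = 0.1005 × 10.17 = 1.022 mol/L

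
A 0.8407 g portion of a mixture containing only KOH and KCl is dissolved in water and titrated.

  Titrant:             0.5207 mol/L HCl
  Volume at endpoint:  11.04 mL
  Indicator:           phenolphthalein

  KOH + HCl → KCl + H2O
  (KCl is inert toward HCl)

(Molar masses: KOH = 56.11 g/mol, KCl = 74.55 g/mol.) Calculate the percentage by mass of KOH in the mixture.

n(HCl) = 0.01104 × 0.5207 = 5.749 × 10^-3 mol
Let x = n(KOH), y = n(KCl).
Titrant: 1x = 5.749 × 10^-3;  mass: 56.11x + 74.55y = 0.8407
Solving, x = 5.749 × 10^-3 mol, y = 6.950 × 10^-3 mol
mass of KOH = 5.749 × 10^-3 × 56.11 = 0.3225 g
% KOH = 0.3225 / 0.8407 × 100 = 38.37 %

38.37 %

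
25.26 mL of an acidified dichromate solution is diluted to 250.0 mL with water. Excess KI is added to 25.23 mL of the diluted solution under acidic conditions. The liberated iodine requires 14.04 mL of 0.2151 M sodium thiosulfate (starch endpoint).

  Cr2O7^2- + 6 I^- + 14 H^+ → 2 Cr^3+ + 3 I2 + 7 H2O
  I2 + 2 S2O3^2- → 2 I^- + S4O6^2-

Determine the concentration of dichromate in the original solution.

n(S2O3^2-) = 0.01404 × 0.2151 = 3.020 × 10^-3 mol
n(I2) = n(S2O3^2-)/2 = 1.510 × 10^-3 mol
From the 1:3 ratio, n(Cr2O7^2-) in the aliquot = 1/3 × 1.510 × 10^-3 = 5.033 × 10^-4 mol
[Cr2O7^2-]_dilute = 5.033 × 10^-4 / 0.02523 = 0.01995 mol/L
[Cr2O7^2-]_original = 0.01995 × 250.0/25.26 = 0.1974 mol/L

0.1974 M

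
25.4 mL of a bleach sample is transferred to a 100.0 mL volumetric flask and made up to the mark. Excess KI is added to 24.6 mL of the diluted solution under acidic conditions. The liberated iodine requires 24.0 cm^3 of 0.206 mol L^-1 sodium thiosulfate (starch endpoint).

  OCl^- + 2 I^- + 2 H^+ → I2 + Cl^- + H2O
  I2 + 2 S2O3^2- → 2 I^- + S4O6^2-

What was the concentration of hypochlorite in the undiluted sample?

0.396 mol/L

n(S2O3^2-) = 0.0240 × 0.206 = 4.94 × 10^-3 mol
n(I2) = n(S2O3^2-)/2 = 2.47 × 10^-3 mol
n(OCl^-) in the aliquot = 2.47 × 10^-3 mol (1:1 ratio)
[OCl^-]_dilute = 2.47 × 10^-3 / 0.0246 = 0.100 mol/L
[OCl^-]_original = 0.100 × 100.0/25.4 = 0.396 mol/L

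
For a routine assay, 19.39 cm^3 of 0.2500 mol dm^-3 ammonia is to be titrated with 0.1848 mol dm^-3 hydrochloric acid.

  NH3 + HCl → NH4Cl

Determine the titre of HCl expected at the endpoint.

26.23 mL

n(NH3) = 0.01939 L × 0.2500 mol/L = 4.848 × 10^-3 mol
n(HCl) = 4.848 × 10^-3 mol (1:1 stoichiometry)
V(HCl) = 4.848 × 10^-3 mol / 0.1848 mol/L = 0.02623 L = 26.23 mL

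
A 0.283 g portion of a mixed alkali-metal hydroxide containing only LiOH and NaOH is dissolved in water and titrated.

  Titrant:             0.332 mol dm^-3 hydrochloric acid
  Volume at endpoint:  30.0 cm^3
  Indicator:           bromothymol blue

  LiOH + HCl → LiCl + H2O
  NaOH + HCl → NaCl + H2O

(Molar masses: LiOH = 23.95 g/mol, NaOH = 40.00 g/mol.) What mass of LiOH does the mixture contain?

n(HCl) = 0.0300 × 0.332 = 9.96 × 10^-3 mol
Let x = n(LiOH), y = n(NaOH).
Titrant: 1x + 1y = 9.96 × 10^-3;  mass: 23.95x + 40.00y = 0.283
Solving, x = 7.19 × 10^-3 mol, y = 2.77 × 10^-3 mol
mass of LiOH = 7.19 × 10^-3 × 23.95 = 0.172 g

0.172 g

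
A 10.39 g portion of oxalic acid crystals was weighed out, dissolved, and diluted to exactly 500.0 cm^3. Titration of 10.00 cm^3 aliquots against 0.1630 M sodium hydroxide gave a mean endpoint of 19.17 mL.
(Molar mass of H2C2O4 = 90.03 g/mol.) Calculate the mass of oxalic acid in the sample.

H2C2O4 + 2 NaOH → Na2C2O4 + 2 H2O
n(NaOH) per titration = 0.01917 × 0.1630 = 3.125 × 10^-3 mol
From the 1:2 ratio, n(H2C2O4) in each aliquot = 1/2 × 3.125 × 10^-3 = 1.562 × 10^-3 mol
n(H2C2O4) in the whole flask = 1.562 × 10^-3 × 500.0/10.00 = 0.07812 mol
mass of H2C2O4 = 0.07812 × 90.03 = 7.033 g

7.033 g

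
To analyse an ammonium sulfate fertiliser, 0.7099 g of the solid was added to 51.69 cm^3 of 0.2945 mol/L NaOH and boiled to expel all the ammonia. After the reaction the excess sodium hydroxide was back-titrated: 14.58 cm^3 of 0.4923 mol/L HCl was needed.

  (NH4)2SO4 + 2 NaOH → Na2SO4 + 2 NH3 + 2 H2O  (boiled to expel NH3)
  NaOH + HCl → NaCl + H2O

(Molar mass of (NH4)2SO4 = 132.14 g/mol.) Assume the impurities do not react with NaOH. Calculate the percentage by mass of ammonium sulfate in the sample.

74.87 %

n(NaOH) added = 0.05169 × 0.2945 = 0.01522 mol
n(HCl) used in back-titration = 0.01458 × 0.4923 = 7.178 × 10^-3 mol
n(NaOH) left over = 7.178 × 10^-3 mol (1:1 ratio)
n(NaOH) consumed by analyte = 0.01522 − 7.178 × 10^-3 = 8.045 × 10^-3 mol
From the 1:2 ratio, n((NH4)2SO4) = 1/2 × 8.045 × 10^-3 = 4.022 × 10^-3 mol
mass of (NH4)2SO4 = 4.022 × 10^-3 × 132.14 = 0.5315 g
% (NH4)2SO4 = 0.5315 / 0.7099 × 100 = 74.87 %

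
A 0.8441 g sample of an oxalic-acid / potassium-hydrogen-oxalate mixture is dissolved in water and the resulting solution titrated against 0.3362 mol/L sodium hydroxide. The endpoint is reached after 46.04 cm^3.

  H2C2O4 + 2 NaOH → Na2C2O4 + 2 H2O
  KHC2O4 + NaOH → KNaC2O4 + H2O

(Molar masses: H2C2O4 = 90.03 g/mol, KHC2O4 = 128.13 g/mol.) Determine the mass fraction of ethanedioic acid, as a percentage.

n(NaOH) = 0.04604 × 0.3362 = 0.01548 mol
Let x = n(H2C2O4), y = n(KHC2O4).
Titrant: 2x + 1y = 0.01548;  mass: 90.03x + 128.13y = 0.8441
Solving, x = 6.853 × 10^-3 mol, y = 1.773 × 10^-3 mol
mass of H2C2O4 = 6.853 × 10^-3 × 90.03 = 0.6170 g
% H2C2O4 = 0.6170 / 0.8441 × 100 = 73.09 %

73.09 %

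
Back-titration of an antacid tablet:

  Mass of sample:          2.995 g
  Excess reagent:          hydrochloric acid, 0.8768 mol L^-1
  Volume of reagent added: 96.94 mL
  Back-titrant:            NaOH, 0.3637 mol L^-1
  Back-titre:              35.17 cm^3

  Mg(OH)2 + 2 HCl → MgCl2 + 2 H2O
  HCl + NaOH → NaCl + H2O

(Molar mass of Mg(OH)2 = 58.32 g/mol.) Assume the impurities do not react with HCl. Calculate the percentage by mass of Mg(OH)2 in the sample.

n(HCl) added = 0.09694 × 0.8768 = 0.08500 mol
n(NaOH) used in back-titration = 0.03517 × 0.3637 = 0.01279 mol
n(HCl) left over = 0.01279 mol (1:1 ratio)
n(HCl) consumed by analyte = 0.08500 − 0.01279 = 0.07221 mol
From the 1:2 ratio, n(Mg(OH)2) = 1/2 × 0.07221 = 0.03610 mol
mass of Mg(OH)2 = 0.03610 × 58.32 = 2.106 g
% Mg(OH)2 = 2.106 / 2.995 × 100 = 70.30 %

70.30 %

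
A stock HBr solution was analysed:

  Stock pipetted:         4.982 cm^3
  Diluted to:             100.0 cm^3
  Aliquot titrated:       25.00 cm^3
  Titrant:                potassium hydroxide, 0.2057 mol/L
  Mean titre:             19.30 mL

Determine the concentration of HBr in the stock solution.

3.187 mol/L

HBr + KOH → KBr + H2O
n(KOH) = 0.01930 × 0.2057 = 3.970 × 10^-3 mol
n(HBr) in the aliquot = 3.970 × 10^-3 mol (1:1 ratio)
[HBr]_dilute = 3.970 × 10^-3 / 0.02500 = 0.1588 mol/L
Dilution factor = 100.0 / 4.982 = 20.07
[HBr]_stock = 0.1588 × 20.07 = 3.187 mol/L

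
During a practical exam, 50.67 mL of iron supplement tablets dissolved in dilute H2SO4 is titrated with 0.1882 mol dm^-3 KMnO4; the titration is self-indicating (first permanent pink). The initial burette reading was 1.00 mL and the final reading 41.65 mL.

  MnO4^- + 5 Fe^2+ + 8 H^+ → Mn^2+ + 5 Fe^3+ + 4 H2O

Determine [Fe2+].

0.7549 mol/L

n(KMnO4) = 0.04065 L × 0.1882 mol/L = 7.650 × 10^-3 mol
From the 5:1 mole ratio, n(Fe2+) = 5/1 × 7.650 × 10^-3 = 0.03825 mol
[Fe2+] = 0.03825 mol / 0.05067 L = 0.7549 mol/L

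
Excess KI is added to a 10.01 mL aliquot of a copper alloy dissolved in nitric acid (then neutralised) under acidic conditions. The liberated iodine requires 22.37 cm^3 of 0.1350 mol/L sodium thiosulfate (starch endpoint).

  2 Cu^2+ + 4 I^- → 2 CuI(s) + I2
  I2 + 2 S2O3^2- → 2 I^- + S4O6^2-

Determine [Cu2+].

n(S2O3^2-) = 0.02237 × 0.1350 = 3.020 × 10^-3 mol
n(I2) = n(S2O3^2-)/2 = 1.510 × 10^-3 mol
From the 2:1 ratio, n(Cu2+) in the aliquot = 2/1 × 1.510 × 10^-3 = 3.020 × 10^-3 mol
[Cu2+] = 3.020 × 10^-3 / 0.01001 = 0.3017 mol/L

0.3017 mol/L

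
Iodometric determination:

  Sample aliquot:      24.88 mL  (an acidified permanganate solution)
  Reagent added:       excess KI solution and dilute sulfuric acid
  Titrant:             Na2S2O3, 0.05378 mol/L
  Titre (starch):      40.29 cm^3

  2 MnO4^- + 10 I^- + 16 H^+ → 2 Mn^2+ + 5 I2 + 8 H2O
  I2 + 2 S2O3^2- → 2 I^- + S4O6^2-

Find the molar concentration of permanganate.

n(S2O3^2-) = 0.04029 × 0.05378 = 2.167 × 10^-3 mol
n(I2) = n(S2O3^2-)/2 = 1.083 × 10^-3 mol
From the 2:5 ratio, n(MnO4^-) in the aliquot = 2/5 × 1.083 × 10^-3 = 4.334 × 10^-4 mol
[MnO4^-] = 4.334 × 10^-4 / 0.02488 = 0.01742 mol/L

0.01742 mol/L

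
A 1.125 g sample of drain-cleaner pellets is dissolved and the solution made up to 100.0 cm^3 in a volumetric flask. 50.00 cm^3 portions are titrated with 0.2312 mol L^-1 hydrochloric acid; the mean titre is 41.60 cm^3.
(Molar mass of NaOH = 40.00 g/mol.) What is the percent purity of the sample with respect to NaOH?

NaOH + HCl → NaCl + H2O
n(HCl) per titration = 0.04160 × 0.2312 = 9.618 × 10^-3 mol
n(NaOH) in each aliquot = 9.618 × 10^-3 mol (1:1 ratio)
n(NaOH) in the whole flask = 9.618 × 10^-3 × 100.0/50.00 = 0.01924 mol
mass of NaOH = 0.01924 × 40.00 = 0.7694 g
% NaOH = 0.7694 / 1.125 × 100 = 68.39 %

68.39 %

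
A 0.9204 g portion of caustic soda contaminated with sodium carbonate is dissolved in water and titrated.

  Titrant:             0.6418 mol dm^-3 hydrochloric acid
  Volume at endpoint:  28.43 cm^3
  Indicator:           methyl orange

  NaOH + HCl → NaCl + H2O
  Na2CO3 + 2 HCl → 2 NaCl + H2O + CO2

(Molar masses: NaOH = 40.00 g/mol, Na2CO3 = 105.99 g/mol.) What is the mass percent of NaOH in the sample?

n(HCl) = 0.02843 × 0.6418 = 0.01825 mol
Let x = n(NaOH), y = n(Na2CO3).
Titrant: 1x + 2y = 0.01825;  mass: 40.00x + 105.99y = 0.9204
Solving, x = 3.583 × 10^-3 mol, y = 7.331 × 10^-3 mol
mass of NaOH = 3.583 × 10^-3 × 40.00 = 0.1433 g
% NaOH = 0.1433 / 0.9204 × 100 = 15.57 %

15.57 %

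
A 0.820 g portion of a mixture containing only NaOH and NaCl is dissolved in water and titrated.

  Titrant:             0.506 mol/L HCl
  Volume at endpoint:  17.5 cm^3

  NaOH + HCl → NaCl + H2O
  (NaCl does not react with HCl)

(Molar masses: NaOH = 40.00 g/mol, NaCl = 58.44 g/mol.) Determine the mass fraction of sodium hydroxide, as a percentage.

43.2 %

n(HCl) = 0.0175 × 0.506 = 8.86 × 10^-3 mol
Let x = n(NaOH), y = n(NaCl).
Titrant: 1x = 8.86 × 10^-3;  mass: 40.00x + 58.44y = 0.820
Solving, x = 8.86 × 10^-3 mol, y = 7.97 × 10^-3 mol
mass of NaOH = 8.86 × 10^-3 × 40.00 = 0.354 g
% NaOH = 0.354 / 0.820 × 100 = 43.2 %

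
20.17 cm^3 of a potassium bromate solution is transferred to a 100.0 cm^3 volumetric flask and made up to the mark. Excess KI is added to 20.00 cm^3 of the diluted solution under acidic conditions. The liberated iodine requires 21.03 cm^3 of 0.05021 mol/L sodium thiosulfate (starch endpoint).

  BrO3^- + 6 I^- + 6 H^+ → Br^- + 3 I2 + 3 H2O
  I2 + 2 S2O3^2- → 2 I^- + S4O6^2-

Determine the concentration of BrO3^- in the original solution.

n(S2O3^2-) = 0.02103 × 0.05021 = 1.056 × 10^-3 mol
n(I2) = n(S2O3^2-)/2 = 5.280 × 10^-4 mol
From the 1:3 ratio, n(BrO3^-) in the aliquot = 1/3 × 5.280 × 10^-4 = 1.760 × 10^-4 mol
[BrO3^-]_dilute = 1.760 × 10^-4 / 0.02000 = 0.008799 mol/L
[BrO3^-]_original = 0.008799 × 100.0/20.17 = 0.04363 mol/L

0.04363 mol/L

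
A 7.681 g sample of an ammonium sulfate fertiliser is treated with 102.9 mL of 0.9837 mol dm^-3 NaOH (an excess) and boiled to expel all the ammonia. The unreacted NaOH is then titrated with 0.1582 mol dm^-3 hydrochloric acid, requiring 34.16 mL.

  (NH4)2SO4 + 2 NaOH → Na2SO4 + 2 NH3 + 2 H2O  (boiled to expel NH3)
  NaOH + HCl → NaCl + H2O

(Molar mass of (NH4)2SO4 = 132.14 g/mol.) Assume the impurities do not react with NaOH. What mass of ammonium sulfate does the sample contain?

n(NaOH) added = 0.1029 × 0.9837 = 0.1012 mol
n(HCl) used in back-titration = 0.03416 × 0.1582 = 5.404 × 10^-3 mol
n(NaOH) left over = 5.404 × 10^-3 mol (1:1 ratio)
n(NaOH) consumed by analyte = 0.1012 − 5.404 × 10^-3 = 0.09582 mol
From the 1:2 ratio, n((NH4)2SO4) = 1/2 × 0.09582 = 0.04791 mol
mass of (NH4)2SO4 = 0.04791 × 132.14 = 6.331 g

6.331 g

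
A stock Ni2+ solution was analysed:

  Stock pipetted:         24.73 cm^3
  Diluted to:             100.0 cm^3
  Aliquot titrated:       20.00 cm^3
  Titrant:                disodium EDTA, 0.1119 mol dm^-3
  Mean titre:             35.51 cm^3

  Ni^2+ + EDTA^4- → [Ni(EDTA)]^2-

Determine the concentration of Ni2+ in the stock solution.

n(EDTA) = 0.03551 × 0.1119 = 3.974 × 10^-3 mol
n(Ni2+) in the aliquot = 3.974 × 10^-3 mol (1:1 ratio)
[Ni2+]_dilute = 3.974 × 10^-3 / 0.02000 = 0.1987 mol/L
Dilution factor = 100.0 / 24.73 = 4.044
[Ni2+]_stock = 0.1987 × 4.044 = 0.8034 mol/L

0.8034 mol/L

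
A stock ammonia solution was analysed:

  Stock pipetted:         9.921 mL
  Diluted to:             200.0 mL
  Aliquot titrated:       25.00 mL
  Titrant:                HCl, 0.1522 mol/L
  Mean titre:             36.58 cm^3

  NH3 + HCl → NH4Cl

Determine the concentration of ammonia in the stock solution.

n(HCl) = 0.03658 × 0.1522 = 5.567 × 10^-3 mol
n(NH3) in the aliquot = 5.567 × 10^-3 mol (1:1 ratio)
[NH3]_dilute = 5.567 × 10^-3 / 0.02500 = 0.2227 mol/L
Dilution factor = 200.0 / 9.921 = 20.16
[NH3]_stock = 0.2227 × 20.16 = 4.489 mol/L

4.489 mol/L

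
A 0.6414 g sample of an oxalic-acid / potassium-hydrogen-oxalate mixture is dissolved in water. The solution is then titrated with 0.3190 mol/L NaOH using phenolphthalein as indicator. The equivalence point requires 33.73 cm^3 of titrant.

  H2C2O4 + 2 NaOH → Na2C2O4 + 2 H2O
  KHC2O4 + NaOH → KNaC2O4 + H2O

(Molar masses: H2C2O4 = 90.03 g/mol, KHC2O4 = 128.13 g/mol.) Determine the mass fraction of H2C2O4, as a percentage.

n(NaOH) = 0.03373 × 0.3190 = 0.01076 mol
Let x = n(H2C2O4), y = n(KHC2O4).
Titrant: 2x + 1y = 0.01076;  mass: 90.03x + 128.13y = 0.6414
Solving, x = 4.435 × 10^-3 mol, y = 1.889 × 10^-3 mol
mass of H2C2O4 = 4.435 × 10^-3 × 90.03 = 0.3993 g
% H2C2O4 = 0.3993 / 0.6414 × 100 = 62.25 %

62.25 %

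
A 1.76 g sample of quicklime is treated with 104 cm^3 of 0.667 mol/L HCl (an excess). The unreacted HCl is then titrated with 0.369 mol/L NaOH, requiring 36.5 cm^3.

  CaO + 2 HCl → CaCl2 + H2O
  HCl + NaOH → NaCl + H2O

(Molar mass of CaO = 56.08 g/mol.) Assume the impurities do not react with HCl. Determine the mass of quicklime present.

1.57 g

n(HCl) added = 0.104 × 0.667 = 0.0694 mol
n(NaOH) used in back-titration = 0.0365 × 0.369 = 0.0135 mol
n(HCl) left over = 0.0135 mol (1:1 ratio)
n(HCl) consumed by analyte = 0.0694 − 0.0135 = 0.0559 mol
From the 1:2 ratio, n(CaO) = 1/2 × 0.0559 = 0.0279 mol
mass of CaO = 0.0279 × 56.08 = 1.57 g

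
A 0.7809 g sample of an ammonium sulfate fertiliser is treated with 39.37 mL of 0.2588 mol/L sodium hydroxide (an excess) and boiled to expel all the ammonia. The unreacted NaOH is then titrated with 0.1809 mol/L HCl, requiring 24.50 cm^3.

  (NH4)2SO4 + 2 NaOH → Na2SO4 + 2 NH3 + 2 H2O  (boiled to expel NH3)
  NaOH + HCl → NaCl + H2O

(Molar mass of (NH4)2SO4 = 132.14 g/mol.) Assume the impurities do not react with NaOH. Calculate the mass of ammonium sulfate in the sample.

n(NaOH) added = 0.03937 × 0.2588 = 0.01019 mol
n(HCl) used in back-titration = 0.02450 × 0.1809 = 4.432 × 10^-3 mol
n(NaOH) left over = 4.432 × 10^-3 mol (1:1 ratio)
n(NaOH) consumed by analyte = 0.01019 − 4.432 × 10^-3 = 5.757 × 10^-3 mol
From the 1:2 ratio, n((NH4)2SO4) = 1/2 × 5.757 × 10^-3 = 2.878 × 10^-3 mol
mass of (NH4)2SO4 = 2.878 × 10^-3 × 132.14 = 0.3804 g

0.3804 g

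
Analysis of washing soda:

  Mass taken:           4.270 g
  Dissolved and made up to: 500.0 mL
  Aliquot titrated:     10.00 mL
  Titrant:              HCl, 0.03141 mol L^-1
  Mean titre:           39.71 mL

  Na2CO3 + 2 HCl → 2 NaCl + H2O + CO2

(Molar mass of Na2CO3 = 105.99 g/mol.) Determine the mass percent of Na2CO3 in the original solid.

n(HCl) per titration = 0.03971 × 0.03141 = 1.247 × 10^-3 mol
From the 1:2 ratio, n(Na2CO3) in each aliquot = 1/2 × 1.247 × 10^-3 = 6.236 × 10^-4 mol
n(Na2CO3) in the whole flask = 6.236 × 10^-4 × 500.0/10.00 = 0.03118 mol
mass of Na2CO3 = 0.03118 × 105.99 = 3.305 g
% Na2CO3 = 3.305 / 4.270 × 100 = 77.40 %

77.40 %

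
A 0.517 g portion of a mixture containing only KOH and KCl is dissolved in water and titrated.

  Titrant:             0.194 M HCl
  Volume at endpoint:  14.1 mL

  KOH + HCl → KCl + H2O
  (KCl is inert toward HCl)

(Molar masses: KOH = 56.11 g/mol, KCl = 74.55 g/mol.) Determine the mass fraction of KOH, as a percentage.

29.7 %

n(HCl) = 0.0141 × 0.194 = 2.74 × 10^-3 mol
Let x = n(KOH), y = n(KCl).
Titrant: 1x = 2.74 × 10^-3;  mass: 56.11x + 74.55y = 0.517
Solving, x = 2.74 × 10^-3 mol, y = 4.88 × 10^-3 mol
mass of KOH = 2.74 × 10^-3 × 56.11 = 0.153 g
% KOH = 0.153 / 0.517 × 100 = 29.7 %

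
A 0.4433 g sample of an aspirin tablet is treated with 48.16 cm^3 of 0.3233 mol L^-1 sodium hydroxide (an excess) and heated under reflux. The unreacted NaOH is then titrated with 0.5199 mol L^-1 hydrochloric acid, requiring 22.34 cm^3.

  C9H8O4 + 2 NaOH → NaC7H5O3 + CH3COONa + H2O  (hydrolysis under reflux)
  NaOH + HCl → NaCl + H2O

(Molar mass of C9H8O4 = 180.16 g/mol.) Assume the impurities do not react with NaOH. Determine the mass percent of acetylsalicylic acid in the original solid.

n(NaOH) added = 0.04816 × 0.3233 = 0.01557 mol
n(HCl) used in back-titration = 0.02234 × 0.5199 = 0.01161 mol
n(NaOH) left over = 0.01161 mol (1:1 ratio)
n(NaOH) consumed by analyte = 0.01557 − 0.01161 = 3.956 × 10^-3 mol
From the 1:2 ratio, n(C9H8O4) = 1/2 × 3.956 × 10^-3 = 1.978 × 10^-3 mol
mass of C9H8O4 = 1.978 × 10^-3 × 180.16 = 0.3563 g
% C9H8O4 = 0.3563 / 0.4433 × 100 = 80.38 %

80.38 %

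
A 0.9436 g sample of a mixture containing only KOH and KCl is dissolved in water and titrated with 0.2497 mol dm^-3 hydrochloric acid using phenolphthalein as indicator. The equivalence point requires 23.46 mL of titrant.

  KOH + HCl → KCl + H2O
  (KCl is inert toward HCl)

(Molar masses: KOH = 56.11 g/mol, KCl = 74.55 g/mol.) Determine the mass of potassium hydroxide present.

0.3287 g

n(HCl) = 0.02346 × 0.2497 = 5.858 × 10^-3 mol
Let x = n(KOH), y = n(KCl).
Titrant: 1x = 5.858 × 10^-3;  mass: 56.11x + 74.55y = 0.9436
Solving, x = 5.858 × 10^-3 mol, y = 8.248 × 10^-3 mol
mass of KOH = 5.858 × 10^-3 × 56.11 = 0.3287 g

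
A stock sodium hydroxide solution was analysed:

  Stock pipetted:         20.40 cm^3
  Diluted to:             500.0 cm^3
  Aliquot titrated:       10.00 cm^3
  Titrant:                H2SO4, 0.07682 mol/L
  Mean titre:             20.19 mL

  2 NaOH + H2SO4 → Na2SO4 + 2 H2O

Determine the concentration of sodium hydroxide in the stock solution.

7.603 mol/L

n(H2SO4) = 0.02019 × 0.07682 = 1.551 × 10^-3 mol
From the 2:1 ratio, n(NaOH) in the aliquot = 2/1 × 1.551 × 10^-3 = 3.102 × 10^-3 mol
[NaOH]_dilute = 3.102 × 10^-3 / 0.01000 = 0.3102 mol/L
Dilution factor = 500.0 / 20.40 = 24.51
[NaOH]_stock = 0.3102 × 24.51 = 7.603 mol/L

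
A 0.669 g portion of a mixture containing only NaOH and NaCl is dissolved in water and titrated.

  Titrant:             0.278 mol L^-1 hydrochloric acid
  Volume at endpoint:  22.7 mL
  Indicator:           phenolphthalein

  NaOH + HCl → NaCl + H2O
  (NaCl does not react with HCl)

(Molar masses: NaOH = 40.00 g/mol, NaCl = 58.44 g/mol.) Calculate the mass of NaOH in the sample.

0.252 g

n(HCl) = 0.0227 × 0.278 = 6.31 × 10^-3 mol
Let x = n(NaOH), y = n(NaCl).
Titrant: 1x = 6.31 × 10^-3;  mass: 40.00x + 58.44y = 0.669
Solving, x = 6.31 × 10^-3 mol, y = 7.13 × 10^-3 mol
mass of NaOH = 6.31 × 10^-3 × 40.00 = 0.252 g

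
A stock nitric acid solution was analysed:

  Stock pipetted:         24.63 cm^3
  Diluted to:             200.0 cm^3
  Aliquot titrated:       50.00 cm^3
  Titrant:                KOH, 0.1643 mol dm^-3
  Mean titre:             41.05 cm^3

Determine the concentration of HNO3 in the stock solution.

HNO3 + KOH → KNO3 + H2O
n(KOH) = 0.04105 × 0.1643 = 6.745 × 10^-3 mol
n(HNO3) in the aliquot = 6.745 × 10^-3 mol (1:1 ratio)
[HNO3]_dilute = 6.745 × 10^-3 / 0.05000 = 0.1349 mol/L
Dilution factor = 200.0 / 24.63 = 8.120
[HNO3]_stock = 0.1349 × 8.120 = 1.095 mol/L

1.095 mol/L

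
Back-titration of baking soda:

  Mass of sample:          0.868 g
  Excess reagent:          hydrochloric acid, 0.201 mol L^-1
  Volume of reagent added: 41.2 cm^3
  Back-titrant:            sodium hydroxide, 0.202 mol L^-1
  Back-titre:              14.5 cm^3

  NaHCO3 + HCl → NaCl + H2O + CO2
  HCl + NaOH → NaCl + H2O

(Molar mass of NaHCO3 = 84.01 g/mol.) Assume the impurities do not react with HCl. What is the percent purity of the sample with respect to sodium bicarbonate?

n(HCl) added = 0.0412 × 0.201 = 8.28 × 10^-3 mol
n(NaOH) used in back-titration = 0.0145 × 0.202 = 2.93 × 10^-3 mol
n(HCl) left over = 2.93 × 10^-3 mol (1:1 ratio)
n(HCl) consumed by analyte = 8.28 × 10^-3 − 2.93 × 10^-3 = 5.35 × 10^-3 mol
n(NaHCO3) = 5.35 × 10^-3 mol (1:1 ratio)
mass of NaHCO3 = 5.35 × 10^-3 × 84.01 = 0.450 g
% NaHCO3 = 0.450 / 0.868 × 100 = 51.8 %

51.8 %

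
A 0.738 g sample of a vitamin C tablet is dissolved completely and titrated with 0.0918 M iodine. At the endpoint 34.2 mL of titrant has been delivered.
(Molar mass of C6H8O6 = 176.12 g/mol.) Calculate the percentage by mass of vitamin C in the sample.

C6H8O6 + I2 → C6H6O6 + 2 HI
n(I2) = 0.0342 L × 0.0918 mol/L = 3.14 × 10^-3 mol
n(C6H8O6) = 3.14 × 10^-3 mol (1:1 ratio)
mass of C6H8O6 = 3.14 × 10^-3 × 176.12 g/mol = 0.553 g
% C6H8O6 = 0.553 / 0.738 × 100 = 74.9 %

74.9 %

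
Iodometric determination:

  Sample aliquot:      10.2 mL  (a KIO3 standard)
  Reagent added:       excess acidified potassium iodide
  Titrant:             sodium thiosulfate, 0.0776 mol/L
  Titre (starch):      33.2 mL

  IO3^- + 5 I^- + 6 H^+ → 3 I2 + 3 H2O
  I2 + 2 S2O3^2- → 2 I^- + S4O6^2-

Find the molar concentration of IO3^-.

0.0421 mol/L

n(S2O3^2-) = 0.0332 × 0.0776 = 2.58 × 10^-3 mol
n(I2) = n(S2O3^2-)/2 = 1.29 × 10^-3 mol
From the 1:3 ratio, n(IO3^-) in the aliquot = 1/3 × 1.29 × 10^-3 = 4.29 × 10^-4 mol
[IO3^-] = 4.29 × 10^-4 / 0.0102 = 0.0421 mol/L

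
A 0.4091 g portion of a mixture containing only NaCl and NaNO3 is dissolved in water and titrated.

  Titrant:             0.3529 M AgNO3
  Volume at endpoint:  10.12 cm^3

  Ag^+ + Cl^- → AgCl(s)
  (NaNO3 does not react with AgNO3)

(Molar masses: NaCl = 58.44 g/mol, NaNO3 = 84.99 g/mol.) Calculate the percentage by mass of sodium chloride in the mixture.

51.02 %

n(AgNO3) = 0.01012 × 0.3529 = 3.571 × 10^-3 mol
Let x = n(NaCl), y = n(NaNO3).
Titrant: 1x = 3.571 × 10^-3;  mass: 58.44x + 84.99y = 0.4091
Solving, x = 3.571 × 10^-3 mol, y = 2.358 × 10^-3 mol
mass of NaCl = 3.571 × 10^-3 × 58.44 = 0.2087 g
% NaCl = 0.2087 / 0.4091 × 100 = 51.02 %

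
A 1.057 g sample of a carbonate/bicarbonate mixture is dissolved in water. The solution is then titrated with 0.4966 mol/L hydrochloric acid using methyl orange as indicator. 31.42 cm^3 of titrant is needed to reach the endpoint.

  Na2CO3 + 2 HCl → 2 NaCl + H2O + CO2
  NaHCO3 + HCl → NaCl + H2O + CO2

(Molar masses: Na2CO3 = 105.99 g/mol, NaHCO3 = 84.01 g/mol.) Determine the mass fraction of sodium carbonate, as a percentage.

n(HCl) = 0.03142 × 0.4966 = 0.01560 mol
Let x = n(Na2CO3), y = n(NaHCO3).
Titrant: 2x + 1y = 0.01560;  mass: 105.99x + 84.01y = 1.057
Solving, x = 4.092 × 10^-3 mol, y = 7.419 × 10^-3 mol
mass of Na2CO3 = 4.092 × 10^-3 × 105.99 = 0.4337 g
% Na2CO3 = 0.4337 / 1.057 × 100 = 41.03 %

41.03 %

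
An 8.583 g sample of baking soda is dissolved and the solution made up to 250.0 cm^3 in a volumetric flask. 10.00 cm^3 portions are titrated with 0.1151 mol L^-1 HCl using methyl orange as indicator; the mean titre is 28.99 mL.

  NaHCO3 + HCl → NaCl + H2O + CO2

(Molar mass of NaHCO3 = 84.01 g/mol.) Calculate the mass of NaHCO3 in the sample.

7.008 g

n(HCl) per titration = 0.02899 × 0.1151 = 3.337 × 10^-3 mol
n(NaHCO3) in each aliquot = 3.337 × 10^-3 mol (1:1 ratio)
n(NaHCO3) in the whole flask = 3.337 × 10^-3 × 250.0/10.00 = 0.08342 mol
mass of NaHCO3 = 0.08342 × 84.01 = 7.008 g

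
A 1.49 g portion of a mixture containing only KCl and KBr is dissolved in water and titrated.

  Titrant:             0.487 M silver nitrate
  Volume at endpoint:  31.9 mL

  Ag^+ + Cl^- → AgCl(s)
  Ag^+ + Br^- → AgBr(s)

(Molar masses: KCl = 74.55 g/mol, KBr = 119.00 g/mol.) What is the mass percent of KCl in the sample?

n(AgNO3) = 0.0319 × 0.487 = 0.0155 mol
Let x = n(KCl), y = n(KBr).
Titrant: 1x + 1y = 0.0155;  mass: 74.55x + 119.00y = 1.49
Solving, x = 8.07 × 10^-3 mol, y = 7.47 × 10^-3 mol
mass of KCl = 8.07 × 10^-3 × 74.55 = 0.602 g
% KCl = 0.602 / 1.49 × 100 = 40.4 %

40.4 %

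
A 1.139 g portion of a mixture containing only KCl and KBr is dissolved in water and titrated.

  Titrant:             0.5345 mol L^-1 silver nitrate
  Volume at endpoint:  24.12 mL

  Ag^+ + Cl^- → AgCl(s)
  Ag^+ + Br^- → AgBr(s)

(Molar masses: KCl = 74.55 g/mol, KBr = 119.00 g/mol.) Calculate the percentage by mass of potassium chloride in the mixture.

58.19 %

n(AgNO3) = 0.02412 × 0.5345 = 0.01289 mol
Let x = n(KCl), y = n(KBr).
Titrant: 1x + 1y = 0.01289;  mass: 74.55x + 119.00y = 1.139
Solving, x = 8.890 × 10^-3 mol, y = 4.002 × 10^-3 mol
mass of KCl = 8.890 × 10^-3 × 74.55 = 0.6628 g
% KCl = 0.6628 / 1.139 × 100 = 58.19 %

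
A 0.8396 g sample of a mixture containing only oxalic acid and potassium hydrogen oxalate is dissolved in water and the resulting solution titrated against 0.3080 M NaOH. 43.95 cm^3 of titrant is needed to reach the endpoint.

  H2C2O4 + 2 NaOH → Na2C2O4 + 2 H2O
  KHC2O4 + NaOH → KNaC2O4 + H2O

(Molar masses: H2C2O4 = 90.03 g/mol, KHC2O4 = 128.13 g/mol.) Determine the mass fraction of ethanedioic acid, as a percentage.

57.72 %

n(NaOH) = 0.04395 × 0.3080 = 0.01354 mol
Let x = n(H2C2O4), y = n(KHC2O4).
Titrant: 2x + 1y = 0.01354;  mass: 90.03x + 128.13y = 0.8396
Solving, x = 5.383 × 10^-3 mol, y = 2.770 × 10^-3 mol
mass of H2C2O4 = 5.383 × 10^-3 × 90.03 = 0.4846 g
% H2C2O4 = 0.4846 / 0.8396 × 100 = 57.72 %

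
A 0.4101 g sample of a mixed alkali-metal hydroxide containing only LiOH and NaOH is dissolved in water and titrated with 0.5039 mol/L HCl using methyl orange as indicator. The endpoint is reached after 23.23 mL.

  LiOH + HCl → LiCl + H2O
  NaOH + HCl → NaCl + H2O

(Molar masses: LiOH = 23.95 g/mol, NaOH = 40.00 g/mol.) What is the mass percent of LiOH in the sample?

n(HCl) = 0.02323 × 0.5039 = 0.01171 mol
Let x = n(LiOH), y = n(NaOH).
Titrant: 1x + 1y = 0.01171;  mass: 23.95x + 40.00y = 0.4101
Solving, x = 3.621 × 10^-3 mol, y = 8.084 × 10^-3 mol
mass of LiOH = 3.621 × 10^-3 × 23.95 = 0.08673 g
% LiOH = 0.08673 / 0.4101 × 100 = 21.15 %

21.15 %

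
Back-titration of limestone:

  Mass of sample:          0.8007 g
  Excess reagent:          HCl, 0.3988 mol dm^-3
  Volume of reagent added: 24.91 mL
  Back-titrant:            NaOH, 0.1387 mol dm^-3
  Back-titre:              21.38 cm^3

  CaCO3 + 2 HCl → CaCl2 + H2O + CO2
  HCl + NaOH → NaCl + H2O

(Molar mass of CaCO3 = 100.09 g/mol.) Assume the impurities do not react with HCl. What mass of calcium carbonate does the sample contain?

0.3487 g

n(HCl) added = 0.02491 × 0.3988 = 9.934 × 10^-3 mol
n(NaOH) used in back-titration = 0.02138 × 0.1387 = 2.965 × 10^-3 mol
n(HCl) left over = 2.965 × 10^-3 mol (1:1 ratio)
n(HCl) consumed by analyte = 9.934 × 10^-3 − 2.965 × 10^-3 = 6.969 × 10^-3 mol
From the 1:2 ratio, n(CaCO3) = 1/2 × 6.969 × 10^-3 = 3.484 × 10^-3 mol
mass of CaCO3 = 3.484 × 10^-3 × 100.09 = 0.3487 g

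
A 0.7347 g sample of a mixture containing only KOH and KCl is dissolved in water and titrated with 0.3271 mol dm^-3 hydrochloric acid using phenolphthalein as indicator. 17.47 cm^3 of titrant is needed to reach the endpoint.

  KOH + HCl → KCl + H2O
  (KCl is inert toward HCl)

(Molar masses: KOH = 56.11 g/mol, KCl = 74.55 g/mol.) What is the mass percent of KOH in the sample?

43.64 %

n(HCl) = 0.01747 × 0.3271 = 5.714 × 10^-3 mol
Let x = n(KOH), y = n(KCl).
Titrant: 1x = 5.714 × 10^-3;  mass: 56.11x + 74.55y = 0.7347
Solving, x = 5.714 × 10^-3 mol, y = 5.554 × 10^-3 mol
mass of KOH = 5.714 × 10^-3 × 56.11 = 0.3206 g
% KOH = 0.3206 / 0.7347 × 100 = 43.64 %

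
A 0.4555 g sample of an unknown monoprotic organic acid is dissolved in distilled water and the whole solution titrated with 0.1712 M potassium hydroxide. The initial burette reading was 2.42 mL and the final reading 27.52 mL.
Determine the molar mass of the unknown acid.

n(KOH) = 0.02510 L × 0.1712 mol/L = 4.297 × 10^-3 mol
n(HA) = 4.297 × 10^-3 mol (1:1 ratio)
M = m / n = 0.4555 g / 4.297 × 10^-3 mol = 106.0 g/mol

106.0 g/mol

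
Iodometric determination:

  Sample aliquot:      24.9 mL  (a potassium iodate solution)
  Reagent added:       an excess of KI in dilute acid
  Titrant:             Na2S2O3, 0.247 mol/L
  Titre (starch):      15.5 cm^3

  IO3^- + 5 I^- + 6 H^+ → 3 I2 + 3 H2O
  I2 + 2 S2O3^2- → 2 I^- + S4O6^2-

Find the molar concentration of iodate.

0.0256 mol/L

n(S2O3^2-) = 0.0155 × 0.247 = 3.83 × 10^-3 mol
n(I2) = n(S2O3^2-)/2 = 1.91 × 10^-3 mol
From the 1:3 ratio, n(IO3^-) in the aliquot = 1/3 × 1.91 × 10^-3 = 6.38 × 10^-4 mol
[IO3^-] = 6.38 × 10^-4 / 0.0249 = 0.0256 mol/L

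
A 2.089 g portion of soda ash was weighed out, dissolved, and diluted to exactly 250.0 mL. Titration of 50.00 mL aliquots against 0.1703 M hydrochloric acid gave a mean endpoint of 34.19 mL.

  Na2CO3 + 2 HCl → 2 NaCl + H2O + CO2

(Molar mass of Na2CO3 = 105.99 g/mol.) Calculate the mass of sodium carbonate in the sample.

n(HCl) per titration = 0.03419 × 0.1703 = 5.823 × 10^-3 mol
From the 1:2 ratio, n(Na2CO3) in each aliquot = 1/2 × 5.823 × 10^-3 = 2.911 × 10^-3 mol
n(Na2CO3) in the whole flask = 2.911 × 10^-3 × 250.0/50.00 = 0.01456 mol
mass of Na2CO3 = 0.01456 × 105.99 = 1.543 g

1.543 g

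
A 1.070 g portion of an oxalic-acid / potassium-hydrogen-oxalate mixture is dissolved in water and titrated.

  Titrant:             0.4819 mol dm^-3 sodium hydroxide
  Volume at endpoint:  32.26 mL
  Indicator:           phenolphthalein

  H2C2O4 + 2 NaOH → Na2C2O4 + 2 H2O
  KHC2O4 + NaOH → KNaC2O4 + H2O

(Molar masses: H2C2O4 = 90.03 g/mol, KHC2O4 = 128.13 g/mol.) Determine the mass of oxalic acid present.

0.4993 g

n(NaOH) = 0.03226 × 0.4819 = 0.01555 mol
Let x = n(H2C2O4), y = n(KHC2O4).
Titrant: 2x + 1y = 0.01555;  mass: 90.03x + 128.13y = 1.070
Solving, x = 5.546 × 10^-3 mol, y = 4.454 × 10^-3 mol
mass of H2C2O4 = 5.546 × 10^-3 × 90.03 = 0.4993 g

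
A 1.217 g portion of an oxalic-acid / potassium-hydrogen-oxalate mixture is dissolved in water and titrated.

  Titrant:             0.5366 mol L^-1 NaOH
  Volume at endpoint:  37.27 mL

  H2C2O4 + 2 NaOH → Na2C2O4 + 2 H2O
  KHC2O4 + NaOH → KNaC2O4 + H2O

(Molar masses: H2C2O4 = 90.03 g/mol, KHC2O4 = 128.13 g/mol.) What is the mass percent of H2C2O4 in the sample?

n(NaOH) = 0.03727 × 0.5366 = 0.02000 mol
Let x = n(H2C2O4), y = n(KHC2O4).
Titrant: 2x + 1y = 0.02000;  mass: 90.03x + 128.13y = 1.217
Solving, x = 8.094 × 10^-3 mol, y = 3.811 × 10^-3 mol
mass of H2C2O4 = 8.094 × 10^-3 × 90.03 = 0.7287 g
% H2C2O4 = 0.7287 / 1.217 × 100 = 59.88 %

59.88 %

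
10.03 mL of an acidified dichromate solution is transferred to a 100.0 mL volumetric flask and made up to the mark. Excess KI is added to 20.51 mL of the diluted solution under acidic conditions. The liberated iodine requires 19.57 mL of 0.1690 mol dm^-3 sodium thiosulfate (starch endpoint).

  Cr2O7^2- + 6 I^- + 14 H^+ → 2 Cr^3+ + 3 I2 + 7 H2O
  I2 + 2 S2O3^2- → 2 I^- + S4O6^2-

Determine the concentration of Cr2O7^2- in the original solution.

0.2680 mol/L

n(S2O3^2-) = 0.01957 × 0.1690 = 3.307 × 10^-3 mol
n(I2) = n(S2O3^2-)/2 = 1.654 × 10^-3 mol
From the 1:3 ratio, n(Cr2O7^2-) in the aliquot = 1/3 × 1.654 × 10^-3 = 5.512 × 10^-4 mol
[Cr2O7^2-]_dilute = 5.512 × 10^-4 / 0.02051 = 0.02688 mol/L
[Cr2O7^2-]_original = 0.02688 × 100.0/10.03 = 0.2680 mol/L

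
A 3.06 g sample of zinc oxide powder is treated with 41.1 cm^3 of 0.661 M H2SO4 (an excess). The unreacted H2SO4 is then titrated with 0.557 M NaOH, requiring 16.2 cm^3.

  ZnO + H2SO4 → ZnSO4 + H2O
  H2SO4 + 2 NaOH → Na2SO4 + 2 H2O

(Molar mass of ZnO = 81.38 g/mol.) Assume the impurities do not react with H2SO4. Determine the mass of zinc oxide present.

1.84 g

n(H2SO4) added = 0.0411 × 0.661 = 0.0272 mol
n(NaOH) used in back-titration = 0.0162 × 0.557 = 9.02 × 10^-3 mol
From the 1:2 ratio, n(H2SO4) left over = 1/2 × 9.02 × 10^-3 = 4.51 × 10^-3 mol
n(H2SO4) consumed by analyte = 0.0272 − 4.51 × 10^-3 = 0.0227 mol
n(ZnO) = 0.0227 mol (1:1 ratio)
mass of ZnO = 0.0227 × 81.38 = 1.84 g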